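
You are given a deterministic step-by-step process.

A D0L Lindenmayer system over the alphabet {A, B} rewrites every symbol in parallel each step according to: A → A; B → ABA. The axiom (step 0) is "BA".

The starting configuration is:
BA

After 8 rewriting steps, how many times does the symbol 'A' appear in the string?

step 0: BA
step 1: ABAA
step 2: AABAAA
step 3: AAABAAAA
step 4: AAAABAAAAA
step 5: AAAAABAAAAAA
step 6: AAAAAABAAAAAAA
step 7: AAAAAAABAAAAAAAA
step 8: AAAAAAAABAAAAAAAAA

17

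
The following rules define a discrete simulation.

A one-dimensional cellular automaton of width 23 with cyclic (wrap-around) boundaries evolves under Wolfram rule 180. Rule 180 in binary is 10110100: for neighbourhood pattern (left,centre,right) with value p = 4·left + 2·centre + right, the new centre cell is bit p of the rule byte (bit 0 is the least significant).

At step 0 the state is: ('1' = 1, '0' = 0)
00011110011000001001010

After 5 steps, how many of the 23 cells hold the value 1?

10

0) 00011110011000001001010
1) 00001101000100001101111
2) 10000011100110000010110
3) 11000001010001000011001
4) 10100001111001100000100
5) 11110000110100010000110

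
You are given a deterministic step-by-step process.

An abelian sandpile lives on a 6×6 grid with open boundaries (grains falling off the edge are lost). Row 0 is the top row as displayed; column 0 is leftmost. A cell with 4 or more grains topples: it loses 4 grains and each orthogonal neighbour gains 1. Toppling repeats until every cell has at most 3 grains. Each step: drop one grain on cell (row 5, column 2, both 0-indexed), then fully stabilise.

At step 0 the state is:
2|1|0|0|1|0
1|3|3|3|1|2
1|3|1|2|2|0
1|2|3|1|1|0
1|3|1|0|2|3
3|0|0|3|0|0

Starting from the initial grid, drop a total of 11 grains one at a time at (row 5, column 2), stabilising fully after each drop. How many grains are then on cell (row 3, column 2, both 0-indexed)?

[0] 2|1|0|0|1|0
1|3|3|3|1|2
1|3|1|2|2|0
1|2|3|1|1|0
1|3|1|0|2|3
3|0|0|3|0|0
[1] 2|1|0|0|1|0
1|3|3|3|1|2
1|3|1|2|2|0
1|2|3|1|1|0
1|3|1|0|2|3
3|0|1|3|0|0
[2] 2|1|0|0|1|0
1|3|3|3|1|2
1|3|1|2|2|0
1|2|3|1|1|0
1|3|1|0|2|3
3|0|2|3|0|0
[3] 2|1|0|0|1|0
1|3|3|3|1|2
1|3|1|2|2|0
1|2|3|1|1|0
1|3|1|0|2|3
3|0|3|3|0|0
[4] 2|1|0|0|1|0
1|3|3|3|1|2
1|3|1|2|2|0
1|2|3|1|1|0
1|3|2|1|2|3
3|1|1|0|1|0
[5] 2|1|0|0|1|0
1|3|3|3|1|2
1|3|1|2|2|0
1|2|3|1|1|0
1|3|2|1|2|3
3|1|2|0|1|0
[6] 2|1|0|0|1|0
1|3|3|3|1|2
1|3|1|2|2|0
1|2|3|1|1|0
1|3|2|1|2|3
3|1|3|0|1|0
[7] 2|1|0|0|1|0
1|3|3|3|1|2
1|3|1|2|2|0
1|2|3|1|1|0
1|3|3|1|2|3
3|2|0|1|1|0
[8] 2|1|0|0|1|0
1|3|3|3|1|2
1|3|1|2|2|0
1|2|3|1|1|0
1|3|3|1|2|3
3|2|1|1|1|0
[9] 2|1|0|0|1|0
1|3|3|3|1|2
1|3|1|2|2|0
1|2|3|1|1|0
1|3|3|1|2|3
3|2|2|1|1|0
[10] 2|1|0|0|1|0
1|3|3|3|1|2
1|3|1|2|2|0
1|2|3|1|1|0
1|3|3|1|2|3
3|2|3|1|1|0
[11] 2|2|1|1|1|0
2|1|2|1|2|2
2|2|1|0|3|0
2|1|2|3|1|0
3|2|2|2|2|3
0|1|2|2|1|0

2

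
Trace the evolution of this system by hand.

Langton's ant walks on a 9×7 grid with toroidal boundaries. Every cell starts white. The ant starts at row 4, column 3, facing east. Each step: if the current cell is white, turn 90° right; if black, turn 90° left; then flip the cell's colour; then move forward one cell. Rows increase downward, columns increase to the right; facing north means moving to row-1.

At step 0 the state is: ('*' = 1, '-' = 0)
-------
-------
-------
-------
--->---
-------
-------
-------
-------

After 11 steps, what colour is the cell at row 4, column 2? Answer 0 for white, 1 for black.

1

0) -------
-------
-------
-------
--->---
-------
-------
-------
-------
1) -------
-------
-------
-------
---*---
---v---
-------
-------
-------
2) -------
-------
-------
-------
---*---
--<*---
-------
-------
-------
3) -------
-------
-------
-------
--^*---
--**---
-------
-------
-------
4) -------
-------
-------
-------
--*>---
--**---
-------
-------
-------
5) -------
-------
-------
---^---
--*----
--**---
-------
-------
-------
6) -------
-------
-------
---*>--
--*----
--**---
-------
-------
-------
7) -------
-------
-------
---**--
--*-v--
--**---
-------
-------
-------
8) -------
-------
-------
---**--
--*<*--
--**---
-------
-------
-------
9) -------
-------
-------
---^*--
--***--
--**---
-------
-------
-------
10) -------
-------
-------
--<-*--
--***--
--**---
-------
-------
-------
11) -------
-------
--^----
--*-*--
--***--
--**---
-------
-------
-------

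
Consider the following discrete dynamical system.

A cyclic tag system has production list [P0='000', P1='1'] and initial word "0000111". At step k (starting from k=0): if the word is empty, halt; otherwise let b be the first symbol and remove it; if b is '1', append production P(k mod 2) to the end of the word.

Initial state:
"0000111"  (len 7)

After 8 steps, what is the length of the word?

step 0: "0000111"  (len 7)
step 1: "000111"  (len 6)
step 2: "00111"  (len 5)
step 3: "0111"  (len 4)
step 4: "111"  (len 3)
step 5: "11000"  (len 5)
step 6: "10001"  (len 5)
step 7: "0001000"  (len 7)
step 8: "001000"  (len 6)

6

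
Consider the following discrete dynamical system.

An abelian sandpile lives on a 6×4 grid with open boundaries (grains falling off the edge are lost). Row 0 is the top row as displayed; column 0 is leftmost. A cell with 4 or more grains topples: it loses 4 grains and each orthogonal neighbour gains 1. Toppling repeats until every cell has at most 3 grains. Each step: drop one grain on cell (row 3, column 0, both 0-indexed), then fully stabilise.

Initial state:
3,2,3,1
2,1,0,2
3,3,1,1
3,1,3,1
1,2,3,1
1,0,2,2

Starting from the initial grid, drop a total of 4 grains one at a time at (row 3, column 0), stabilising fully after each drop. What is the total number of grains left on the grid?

42

gen 0: 3,2,3,1
2,1,0,2
3,3,1,1
3,1,3,1
1,2,3,1
1,0,2,2
gen 1: 3,2,3,1
3,2,0,2
1,0,2,1
1,3,3,1
2,2,3,1
1,0,2,2
gen 2: 3,2,3,1
3,2,0,2
1,0,2,1
2,3,3,1
2,2,3,1
1,0,2,2
gen 3: 3,2,3,1
3,2,0,2
1,0,2,1
3,3,3,1
2,2,3,1
1,0,2,2
gen 4: 3,2,3,1
3,2,0,2
2,1,3,1
2,2,1,2
0,1,1,2
2,1,3,2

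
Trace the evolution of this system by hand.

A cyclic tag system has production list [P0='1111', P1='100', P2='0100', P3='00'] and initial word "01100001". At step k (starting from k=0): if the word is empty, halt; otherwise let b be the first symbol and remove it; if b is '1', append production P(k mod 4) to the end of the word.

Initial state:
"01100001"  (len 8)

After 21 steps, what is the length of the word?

17

0) "01100001"  (len 8)
1) "1100001"  (len 7)
2) "100001100"  (len 9)
3) "000011000100"  (len 12)
4) "00011000100"  (len 11)
5) "0011000100"  (len 10)
6) "011000100"  (len 9)
7) "11000100"  (len 8)
8) "100010000"  (len 9)
9) "000100001111"  (len 12)
10) "00100001111"  (len 11)
11) "0100001111"  (len 10)
12) "100001111"  (len 9)
13) "000011111111"  (len 12)
14) "00011111111"  (len 11)
15) "0011111111"  (len 10)
16) "011111111"  (len 9)
17) "11111111"  (len 8)
18) "1111111100"  (len 10)
19) "1111111000100"  (len 13)
20) "11111100010000"  (len 14)
21) "11111000100001111"  (len 17)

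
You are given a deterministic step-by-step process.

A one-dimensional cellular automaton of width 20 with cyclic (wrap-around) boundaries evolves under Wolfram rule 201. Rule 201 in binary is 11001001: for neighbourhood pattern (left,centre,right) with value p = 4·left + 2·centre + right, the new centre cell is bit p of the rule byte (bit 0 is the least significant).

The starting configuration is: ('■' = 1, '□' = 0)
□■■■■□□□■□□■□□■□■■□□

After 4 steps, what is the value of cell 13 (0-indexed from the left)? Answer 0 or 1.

1

k=0  □■■■■□□□■□□■□□■□■■□□
k=1  □■■■■□■□□□□□□□□□■■□■
k=2  □■■■■□□□■■■■■■■□■■□□
k=3  □■■■■□■□■■■■■■■□■■□■
k=4  □■■■■□□□■■■■■■■□■■□□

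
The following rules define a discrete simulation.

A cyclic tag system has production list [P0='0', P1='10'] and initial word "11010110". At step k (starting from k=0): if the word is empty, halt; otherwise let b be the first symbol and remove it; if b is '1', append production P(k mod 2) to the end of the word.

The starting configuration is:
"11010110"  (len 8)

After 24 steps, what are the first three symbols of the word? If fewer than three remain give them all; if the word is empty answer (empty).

t=0: "11010110"  (len 8)
t=1: "10101100"  (len 8)
t=2: "010110010"  (len 9)
t=3: "10110010"  (len 8)
t=4: "011001010"  (len 9)
t=5: "11001010"  (len 8)
t=6: "100101010"  (len 9)
t=7: "001010100"  (len 9)
t=8: "01010100"  (len 8)
t=9: "1010100"  (len 7)
t=10: "01010010"  (len 8)
t=11: "1010010"  (len 7)
t=12: "01001010"  (len 8)
t=13: "1001010"  (len 7)
t=14: "00101010"  (len 8)
t=15: "0101010"  (len 7)
t=16: "101010"  (len 6)
t=17: "010100"  (len 6)
t=18: "10100"  (len 5)
t=19: "01000"  (len 5)
t=20: "1000"  (len 4)
t=21: "0000"  (len 4)
t=22: "000"  (len 3)
t=23: "00"  (len 2)
t=24: "0"  (len 1)

0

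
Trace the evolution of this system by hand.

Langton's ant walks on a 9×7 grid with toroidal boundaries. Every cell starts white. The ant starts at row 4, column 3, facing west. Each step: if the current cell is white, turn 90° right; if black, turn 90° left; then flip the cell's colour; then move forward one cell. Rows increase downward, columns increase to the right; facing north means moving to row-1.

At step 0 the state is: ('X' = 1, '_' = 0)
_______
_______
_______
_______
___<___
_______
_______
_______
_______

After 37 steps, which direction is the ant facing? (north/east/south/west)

south

[0] _______
_______
_______
_______
___<___
_______
_______
_______
_______
[1] _______
_______
_______
___^___
___X___
_______
_______
_______
_______
[2] _______
_______
_______
___X>__
___X___
_______
_______
_______
_______
[3] _______
_______
_______
___XX__
___Xv__
_______
_______
_______
_______
[4] _______
_______
_______
___XX__
___<X__
_______
_______
_______
_______
[5] _______
_______
_______
___XX__
____X__
___v___
_______
_______
_______
[6] _______
_______
_______
___XX__
____X__
__<X___
_______
_______
_______
[7] _______
_______
_______
___XX__
__^_X__
__XX___
_______
_______
_______
[8] _______
_______
_______
___XX__
__X>X__
__XX___
_______
_______
_______
[9] _______
_______
_______
___XX__
__XXX__
__Xv___
_______
_______
_______
[10] _______
_______
_______
___XX__
__XXX__
__X_>__
_______
_______
_______
[11] _______
_______
_______
___XX__
__XXX__
__X_X__
____v__
_______
_______
[12] _______
_______
_______
___XX__
__XXX__
__X_X__
___<X__
_______
_______
[13] _______
_______
_______
___XX__
__XXX__
__X^X__
___XX__
_______
_______
[14] _______
_______
_______
___XX__
__XXX__
__XX>__
___XX__
_______
_______
[15] _______
_______
_______
___XX__
__XX^__
__XX___
___XX__
_______
_______
[16] _______
_______
_______
___XX__
__X<___
__XX___
___XX__
_______
_______
[17] _______
_______
_______
___XX__
__X____
__Xv___
___XX__
_______
_______
[18] _______
_______
_______
___XX__
__X____
__X_>__
___XX__
_______
_______
[19] _______
_______
_______
___XX__
__X____
__X_X__
___Xv__
_______
_______
[20] _______
_______
_______
___XX__
__X____
__X_X__
___X_>_
_______
_______
[21] _______
_______
_______
___XX__
__X____
__X_X__
___X_X_
_____v_
_______
[22] _______
_______
_______
___XX__
__X____
__X_X__
___X_X_
____<X_
_______
[23] _______
_______
_______
___XX__
__X____
__X_X__
___X^X_
____XX_
_______
[24] _______
_______
_______
___XX__
__X____
__X_X__
___XX>_
____XX_
_______
[25] _______
_______
_______
___XX__
__X____
__X_X^_
___XX__
____XX_
_______
[26] _______
_______
_______
___XX__
__X____
__X_XX>
___XX__
____XX_
_______
[27] _______
_______
_______
___XX__
__X____
__X_XXX
___XX_v
____XX_
_______
[28] _______
_______
_______
___XX__
__X____
__X_XXX
___XX<X
____XX_
_______
[29] _______
_______
_______
___XX__
__X____
__X_X^X
___XXXX
____XX_
_______
[30] _______
_______
_______
___XX__
__X____
__X_<_X
___XXXX
____XX_
_______
[31] _______
_______
_______
___XX__
__X____
__X___X
___XvXX
____XX_
_______
[32] _______
_______
_______
___XX__
__X____
__X___X
___X_>X
____XX_
_______
[33] _______
_______
_______
___XX__
__X____
__X__^X
___X__X
____XX_
_______
[34] _______
_______
_______
___XX__
__X____
__X__X>
___X__X
____XX_
_______
[35] _______
_______
_______
___XX__
__X___^
__X__X_
___X__X
____XX_
_______
[36] _______
_______
_______
___XX__
>_X___X
__X__X_
___X__X
____XX_
_______
[37] _______
_______
_______
___XX__
X_X___X
v_X__X_
___X__X
____XX_
_______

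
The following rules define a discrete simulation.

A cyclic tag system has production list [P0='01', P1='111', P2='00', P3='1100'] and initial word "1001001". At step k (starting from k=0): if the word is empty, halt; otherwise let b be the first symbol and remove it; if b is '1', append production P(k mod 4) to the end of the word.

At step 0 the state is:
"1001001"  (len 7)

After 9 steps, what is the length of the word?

8

gen 0: "1001001"  (len 7)
gen 1: "00100101"  (len 8)
gen 2: "0100101"  (len 7)
gen 3: "100101"  (len 6)
gen 4: "001011100"  (len 9)
gen 5: "01011100"  (len 8)
gen 6: "1011100"  (len 7)
gen 7: "01110000"  (len 8)
gen 8: "1110000"  (len 7)
gen 9: "11000001"  (len 8)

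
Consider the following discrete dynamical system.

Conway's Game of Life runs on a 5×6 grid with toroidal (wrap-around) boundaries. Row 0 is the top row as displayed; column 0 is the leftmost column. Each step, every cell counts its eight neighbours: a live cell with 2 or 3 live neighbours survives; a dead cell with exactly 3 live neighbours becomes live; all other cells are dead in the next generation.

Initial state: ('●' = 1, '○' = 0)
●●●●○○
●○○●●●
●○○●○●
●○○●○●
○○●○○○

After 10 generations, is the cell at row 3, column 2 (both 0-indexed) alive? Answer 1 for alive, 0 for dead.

t=0: ●●●●○○
●○○●●●
●○○●○●
●○○●○●
○○●○○○
t=1: ●○○○○○
○○○○○○
○●●●○○
●●●●○●
○○○○●●
t=2: ○○○○○●
○●●○○○
○○○●●○
○○○○○●
○○●●●○
t=3: ○●○○●○
○○●●●○
○○●●●○
○○●○○●
○○○●●●
t=4: ○○○○○○
○●○○○●
○●○○○●
○○●○○●
●○●●○●
t=5: ○●●○●●
○○○○○○
○●●○●●
○○●●○●
●●●●●●
t=6: ○○○○○○
○○○○○○
●●●○●●
○○○○○○
○○○○○○
t=7: ○○○○○○
●●○○○●
●●○○○●
●●○○○●
○○○○○○
t=8: ●○○○○○
○●○○○●
○○●○●○
○●○○○●
●○○○○○
t=9: ●●○○○●
●●○○○●
○●●○●●
●●○○○●
●●○○○●
t=10: ○○●○●○
○○○○○○
○○●○●○
○○○○○○
○○●○●○

0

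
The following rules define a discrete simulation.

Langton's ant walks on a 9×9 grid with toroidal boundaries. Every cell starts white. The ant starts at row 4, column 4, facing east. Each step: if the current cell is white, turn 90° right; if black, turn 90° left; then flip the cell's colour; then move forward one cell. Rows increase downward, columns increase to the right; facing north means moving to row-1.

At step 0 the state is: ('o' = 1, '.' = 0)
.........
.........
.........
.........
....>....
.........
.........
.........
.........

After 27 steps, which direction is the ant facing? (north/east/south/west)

k=0  .........
.........
.........
.........
....>....
.........
.........
.........
.........
k=1  .........
.........
.........
.........
....o....
....v....
.........
.........
.........
k=2  .........
.........
.........
.........
....o....
...<o....
.........
.........
.........
k=3  .........
.........
.........
.........
...^o....
...oo....
.........
.........
.........
k=4  .........
.........
.........
.........
...o>....
...oo....
.........
.........
.........
k=5  .........
.........
.........
....^....
...o.....
...oo....
.........
.........
.........
k=6  .........
.........
.........
....o>...
...o.....
...oo....
.........
.........
.........
k=7  .........
.........
.........
....oo...
...o.v...
...oo....
.........
.........
.........
k=8  .........
.........
.........
....oo...
...o<o...
...oo....
.........
.........
.........
k=9  .........
.........
.........
....^o...
...ooo...
...oo....
.........
.........
.........
k=10  .........
.........
.........
...<.o...
...ooo...
...oo....
.........
.........
.........
k=11  .........
.........
...^.....
...o.o...
...ooo...
...oo....
.........
.........
.........
k=12  .........
.........
...o>....
...o.o...
...ooo...
...oo....
.........
.........
.........
k=13  .........
.........
...oo....
...ovo...
...ooo...
...oo....
.........
.........
.........
k=14  .........
.........
...oo....
...<oo...
...ooo...
...oo....
.........
.........
.........
k=15  .........
.........
...oo....
....oo...
...voo...
...oo....
.........
.........
.........
k=16  .........
.........
...oo....
....oo...
....>o...
...oo....
.........
.........
.........
k=17  .........
.........
...oo....
....^o...
.....o...
...oo....
.........
.........
.........
k=18  .........
.........
...oo....
...<.o...
.....o...
...oo....
.........
.........
.........
k=19  .........
.........
...^o....
...o.o...
.....o...
...oo....
.........
.........
.........
k=20  .........
.........
..<.o....
...o.o...
.....o...
...oo....
.........
.........
.........
k=21  .........
..^......
..o.o....
...o.o...
.....o...
...oo....
.........
.........
.........
k=22  .........
..o>.....
..o.o....
...o.o...
.....o...
...oo....
.........
.........
.........
k=23  .........
..oo.....
..ovo....
...o.o...
.....o...
...oo....
.........
.........
.........
k=24  .........
..oo.....
..<oo....
...o.o...
.....o...
...oo....
.........
.........
.........
k=25  .........
..oo.....
...oo....
..vo.o...
.....o...
...oo....
.........
.........
.........
k=26  .........
..oo.....
...oo....
.<oo.o...
.....o...
...oo....
.........
.........
.........
k=27  .........
..oo.....
.^.oo....
.ooo.o...
.....o...
...oo....
.........
.........
.........

north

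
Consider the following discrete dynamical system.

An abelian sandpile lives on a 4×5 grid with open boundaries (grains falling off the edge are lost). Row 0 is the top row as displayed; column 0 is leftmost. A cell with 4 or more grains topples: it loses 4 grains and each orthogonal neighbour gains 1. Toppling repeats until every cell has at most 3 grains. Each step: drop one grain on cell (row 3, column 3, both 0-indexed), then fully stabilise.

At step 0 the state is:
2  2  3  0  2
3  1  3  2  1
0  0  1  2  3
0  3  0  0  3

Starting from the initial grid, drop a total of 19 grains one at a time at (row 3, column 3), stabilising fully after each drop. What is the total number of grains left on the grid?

35

t=0: 2  2  3  0  2
3  1  3  2  1
0  0  1  2  3
0  3  0  0  3
t=1: 2  2  3  0  2
3  1  3  2  1
0  0  1  2  3
0  3  0  1  3
t=2: 2  2  3  0  2
3  1  3  2  1
0  0  1  2  3
0  3  0  2  3
t=3: 2  2  3  0  2
3  1  3  2  1
0  0  1  2  3
0  3  0  3  3
t=4: 2  2  3  0  2
3  1  3  3  2
0  0  2  0  1
0  3  1  2  1
t=5: 2  2  3  0  2
3  1  3  3  2
0  0  2  0  1
0  3  1  3  1
t=6: 2  2  3  0  2
3  1  3  3  2
0  0  2  1  1
0  3  2  0  2
t=7: 2  2  3  0  2
3  1  3  3  2
0  0  2  1  1
0  3  2  1  2
t=8: 2  2  3  0  2
3  1  3  3  2
0  0  2  1  1
0  3  2  2  2
t=9: 2  2  3  0  2
3  1  3  3  2
0  0  2  1  1
0  3  2  3  2
t=10: 2  2  3  0  2
3  1  3  3  2
0  0  2  2  1
0  3  3  0  3
t=11: 2  2  3  0  2
3  1  3  3  2
0  0  2  2  1
0  3  3  1  3
t=12: 2  2  3  0  2
3  1  3  3  2
0  0  2  2  1
0  3  3  2  3
t=13: 2  2  3  0  2
3  1  3  3  2
0  0  2  2  1
0  3  3  3  3
t=14: 2  2  3  0  2
3  1  3  3  2
0  1  3  3  2
1  0  1  2  0
t=15: 2  2  3  0  2
3  1  3  3  2
0  1  3  3  2
1  0  1  3  0
t=16: 2  3  0  2  2
3  2  2  1  3
0  2  1  2  3
1  0  3  1  1
t=17: 2  3  0  2  2
3  2  2  1  3
0  2  1  2  3
1  0  3  2  1
t=18: 2  3  0  2  2
3  2  2  1  3
0  2  1  2  3
1  0  3  3  1
t=19: 2  3  0  2  2
3  2  2  1  3
0  2  2  3  3
1  1  0  1  2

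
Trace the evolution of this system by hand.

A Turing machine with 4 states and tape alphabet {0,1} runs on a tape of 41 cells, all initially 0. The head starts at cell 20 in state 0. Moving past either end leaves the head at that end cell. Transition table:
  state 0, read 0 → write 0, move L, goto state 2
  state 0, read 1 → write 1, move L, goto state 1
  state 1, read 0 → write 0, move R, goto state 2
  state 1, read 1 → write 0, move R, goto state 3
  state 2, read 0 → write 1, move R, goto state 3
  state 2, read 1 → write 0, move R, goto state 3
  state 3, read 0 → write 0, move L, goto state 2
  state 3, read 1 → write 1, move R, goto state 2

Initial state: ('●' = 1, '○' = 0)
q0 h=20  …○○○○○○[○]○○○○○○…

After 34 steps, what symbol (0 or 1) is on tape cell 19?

[0] q0 h=20  …○○○○○○[○]○○○○○○…
[1] q2 h=19  …○○○○○○[○]○○○○○○…
[2] q3 h=20  …○○○○○●[○]○○○○○○…
[3] q2 h=19  …○○○○○○[●]○○○○○○…
[4] q3 h=20  …○○○○○○[○]○○○○○○…
[5] q2 h=19  …○○○○○○[○]○○○○○○…
[6] q3 h=20  …○○○○○●[○]○○○○○○…
[7] q2 h=19  …○○○○○○[●]○○○○○○…
[8] q3 h=20  …○○○○○○[○]○○○○○○…
[9] q2 h=19  …○○○○○○[○]○○○○○○…
[10] q3 h=20  …○○○○○●[○]○○○○○○…
[11] q2 h=19  …○○○○○○[●]○○○○○○…
[12] q3 h=20  …○○○○○○[○]○○○○○○…
[13] q2 h=19  …○○○○○○[○]○○○○○○…
[14] q3 h=20  …○○○○○●[○]○○○○○○…
[15] q2 h=19  …○○○○○○[●]○○○○○○…
[16] q3 h=20  …○○○○○○[○]○○○○○○…
[17] q2 h=19  …○○○○○○[○]○○○○○○…
[18] q3 h=20  …○○○○○●[○]○○○○○○…
[19] q2 h=19  …○○○○○○[●]○○○○○○…
[20] q3 h=20  …○○○○○○[○]○○○○○○…
[21] q2 h=19  …○○○○○○[○]○○○○○○…
[22] q3 h=20  …○○○○○●[○]○○○○○○…
[23] q2 h=19  …○○○○○○[●]○○○○○○…
[24] q3 h=20  …○○○○○○[○]○○○○○○…
[25] q2 h=19  …○○○○○○[○]○○○○○○…
[26] q3 h=20  …○○○○○●[○]○○○○○○…
[27] q2 h=19  …○○○○○○[●]○○○○○○…
[28] q3 h=20  …○○○○○○[○]○○○○○○…
[29] q2 h=19  …○○○○○○[○]○○○○○○…
[30] q3 h=20  …○○○○○●[○]○○○○○○…
[31] q2 h=19  …○○○○○○[●]○○○○○○…
[32] q3 h=20  …○○○○○○[○]○○○○○○…
[33] q2 h=19  …○○○○○○[○]○○○○○○…
[34] q3 h=20  …○○○○○●[○]○○○○○○…

1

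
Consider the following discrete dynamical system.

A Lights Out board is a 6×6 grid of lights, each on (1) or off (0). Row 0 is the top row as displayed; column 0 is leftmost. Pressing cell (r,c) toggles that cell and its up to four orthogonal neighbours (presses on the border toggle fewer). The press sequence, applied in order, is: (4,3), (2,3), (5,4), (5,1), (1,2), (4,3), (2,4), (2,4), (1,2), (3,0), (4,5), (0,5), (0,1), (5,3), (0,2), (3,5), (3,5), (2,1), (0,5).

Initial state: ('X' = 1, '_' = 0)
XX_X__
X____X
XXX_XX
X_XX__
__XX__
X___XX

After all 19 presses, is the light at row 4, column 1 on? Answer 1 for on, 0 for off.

1

[0] XX_X__
X____X
XXX_XX
X_XX__
__XX__
X___XX
[1] XX_X__
X____X
XXX_XX
X_X___
____X_
X__XXX
[2] XX_X__
X__X_X
XX_X_X
X_XX__
____X_
X__XXX
[3] XX_X__
X__X_X
XX_X_X
X_XX__
______
X_____
[4] XX_X__
X__X_X
XX_X_X
X_XX__
_X____
_XX___
[5] XXXX__
XXX__X
XXXX_X
X_XX__
_X____
_XX___
[6] XXXX__
XXX__X
XXXX_X
X_X___
_XXXX_
_XXX__
[7] XXXX__
XXX_XX
XXX_X_
X_X_X_
_XXXX_
_XXX__
[8] XXXX__
XXX__X
XXXX_X
X_X___
_XXXX_
_XXX__
[9] XX_X__
X__X_X
XX_X_X
X_X___
_XXXX_
_XXX__
[10] XX_X__
X__X_X
_X_X_X
_XX___
XXXXX_
_XXX__
[11] XX_X__
X__X_X
_X_X_X
_XX__X
XXXX_X
_XXX_X
[12] XX_XXX
X__X__
_X_X_X
_XX__X
XXXX_X
_XXX_X
[13] __XXXX
XX_X__
_X_X_X
_XX__X
XXXX_X
_XXX_X
[14] __XXXX
XX_X__
_X_X_X
_XX__X
XXX__X
_X__XX
[15] _X__XX
XXXX__
_X_X_X
_XX__X
XXX__X
_X__XX
[16] _X__XX
XXXX__
_X_X__
_XX_X_
XXX___
_X__XX
[17] _X__XX
XXXX__
_X_X_X
_XX__X
XXX__X
_X__XX
[18] _X__XX
X_XX__
X_XX_X
__X__X
XXX__X
_X__XX
[19] _X____
X_XX_X
X_XX_X
__X__X
XXX__X
_X__XX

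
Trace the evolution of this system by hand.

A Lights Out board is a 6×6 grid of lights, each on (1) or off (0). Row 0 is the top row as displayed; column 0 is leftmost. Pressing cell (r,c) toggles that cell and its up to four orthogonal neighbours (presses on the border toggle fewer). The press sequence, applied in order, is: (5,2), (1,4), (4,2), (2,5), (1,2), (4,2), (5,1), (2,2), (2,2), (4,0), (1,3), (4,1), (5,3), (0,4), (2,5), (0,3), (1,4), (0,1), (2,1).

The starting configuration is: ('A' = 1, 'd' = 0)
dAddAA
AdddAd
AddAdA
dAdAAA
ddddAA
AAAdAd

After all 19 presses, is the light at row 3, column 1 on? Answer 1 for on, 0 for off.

0) dAddAA
AdddAd
AddAdA
dAdAAA
ddddAA
AAAdAd
1) dAddAA
AdddAd
AddAdA
dAdAAA
ddAdAA
AddAAd
2) dAdddA
AddAdA
AddAAA
dAdAAA
ddAdAA
AddAAd
3) dAdddA
AddAdA
AddAAA
dAAAAA
dAdAAA
AdAAAd
4) dAdddA
AddAdd
AddAdd
dAAAAd
dAdAAA
AdAAAd
5) dAAddA
AAAddd
AdAAdd
dAAAAd
dAdAAA
AdAAAd
6) dAAddA
AAAddd
AdAAdd
dAdAAd
ddAdAA
AddAAd
7) dAAddA
AAAddd
AdAAdd
dAdAAd
dAAdAA
dAAAAd
8) dAAddA
AAdddd
AAdddd
dAAAAd
dAAdAA
dAAAAd
9) dAAddA
AAAddd
AdAAdd
dAdAAd
dAAdAA
dAAAAd
10) dAAddA
AAAddd
AdAAdd
AAdAAd
AdAdAA
AAAAAd
11) dAAAdA
AAdAAd
AdAddd
AAdAAd
AdAdAA
AAAAAd
12) dAAAdA
AAdAAd
AdAddd
AddAAd
dAddAA
AdAAAd
13) dAAAdA
AAdAAd
AdAddd
AddAAd
dAdAAA
Addddd
14) dAAdAd
AAdAdd
AdAddd
AddAAd
dAdAAA
Addddd
15) dAAdAd
AAdAdA
AdAdAA
AddAAA
dAdAAA
Addddd
16) dAdAdd
AAdddA
AdAdAA
AddAAA
dAdAAA
Addddd
17) dAdAAd
AAdAAd
AdAddA
AddAAA
dAdAAA
Addddd
18) AdAAAd
AddAAd
AdAddA
AddAAA
dAdAAA
Addddd
19) AdAAAd
AAdAAd
dAdddA
AAdAAA
dAdAAA
Addddd

1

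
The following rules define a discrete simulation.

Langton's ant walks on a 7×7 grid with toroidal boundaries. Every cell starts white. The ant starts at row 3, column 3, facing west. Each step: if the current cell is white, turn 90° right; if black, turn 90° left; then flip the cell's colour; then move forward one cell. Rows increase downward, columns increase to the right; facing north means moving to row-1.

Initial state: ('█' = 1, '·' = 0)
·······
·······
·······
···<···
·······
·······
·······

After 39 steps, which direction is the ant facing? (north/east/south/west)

0) ·······
·······
·······
···<···
·······
·······
·······
1) ·······
·······
···^···
···█···
·······
·······
·······
2) ·······
·······
···█>··
···█···
·······
·······
·······
3) ·······
·······
···██··
···█v··
·······
·······
·······
4) ·······
·······
···██··
···<█··
·······
·······
·······
5) ·······
·······
···██··
····█··
···v···
·······
·······
6) ·······
·······
···██··
····█··
··<█···
·······
·······
7) ·······
·······
···██··
··^·█··
··██···
·······
·······
8) ·······
·······
···██··
··█>█··
··██···
·······
·······
9) ·······
·······
···██··
··███··
··█v···
·······
·······
10) ·······
·······
···██··
··███··
··█·>··
·······
·······
11) ·······
·······
···██··
··███··
··█·█··
····v··
·······
12) ·······
·······
···██··
··███··
··█·█··
···<█··
·······
13) ·······
·······
···██··
··███··
··█^█··
···██··
·······
14) ·······
·······
···██··
··███··
··██>··
···██··
·······
15) ·······
·······
···██··
··██^··
··██···
···██··
·······
16) ·······
·······
···██··
··█<···
··██···
···██··
·······
17) ·······
·······
···██··
··█····
··█v···
···██··
·······
18) ·······
·······
···██··
··█····
··█·>··
···██··
·······
19) ·······
·······
···██··
··█····
··█·█··
···█v··
·······
20) ·······
·······
···██··
··█····
··█·█··
···█·>·
·······
21) ·······
·······
···██··
··█····
··█·█··
···█·█·
·····v·
22) ·······
·······
···██··
··█····
··█·█··
···█·█·
····<█·
23) ·······
·······
···██··
··█····
··█·█··
···█^█·
····██·
24) ·······
·······
···██··
··█····
··█·█··
···██>·
····██·
25) ·······
·······
···██··
··█····
··█·█^·
···██··
····██·
26) ·······
·······
···██··
··█····
··█·██>
···██··
····██·
27) ·······
·······
···██··
··█····
··█·███
···██·v
····██·
28) ·······
·······
···██··
··█····
··█·███
···██<█
····██·
29) ·······
·······
···██··
··█····
··█·█^█
···████
····██·
30) ·······
·······
···██··
··█····
··█·<·█
···████
····██·
31) ·······
·······
···██··
··█····
··█···█
···█v██
····██·
32) ·······
·······
···██··
··█····
··█···█
···█·>█
····██·
33) ·······
·······
···██··
··█····
··█··^█
···█··█
····██·
34) ·······
·······
···██··
··█····
··█··█>
···█··█
····██·
35) ·······
·······
···██··
··█···^
··█··█·
···█··█
····██·
36) ·······
·······
···██··
>·█···█
··█··█·
···█··█
····██·
37) ·······
·······
···██··
█·█···█
v·█··█·
···█··█
····██·
38) ·······
·······
···██··
█·█···█
█·█··█<
···█··█
····██·
39) ·······
·······
···██··
█·█···^
█·█··██
···█··█
····██·

north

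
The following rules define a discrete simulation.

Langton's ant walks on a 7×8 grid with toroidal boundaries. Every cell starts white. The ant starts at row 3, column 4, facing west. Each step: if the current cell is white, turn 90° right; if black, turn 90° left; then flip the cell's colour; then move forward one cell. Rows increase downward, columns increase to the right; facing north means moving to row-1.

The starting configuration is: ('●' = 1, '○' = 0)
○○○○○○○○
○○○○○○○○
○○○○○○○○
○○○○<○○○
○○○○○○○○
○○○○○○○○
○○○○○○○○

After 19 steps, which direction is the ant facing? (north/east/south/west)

south

gen 0: ○○○○○○○○
○○○○○○○○
○○○○○○○○
○○○○<○○○
○○○○○○○○
○○○○○○○○
○○○○○○○○
gen 1: ○○○○○○○○
○○○○○○○○
○○○○^○○○
○○○○●○○○
○○○○○○○○
○○○○○○○○
○○○○○○○○
gen 2: ○○○○○○○○
○○○○○○○○
○○○○●>○○
○○○○●○○○
○○○○○○○○
○○○○○○○○
○○○○○○○○
gen 3: ○○○○○○○○
○○○○○○○○
○○○○●●○○
○○○○●v○○
○○○○○○○○
○○○○○○○○
○○○○○○○○
gen 4: ○○○○○○○○
○○○○○○○○
○○○○●●○○
○○○○<●○○
○○○○○○○○
○○○○○○○○
○○○○○○○○
gen 5: ○○○○○○○○
○○○○○○○○
○○○○●●○○
○○○○○●○○
○○○○v○○○
○○○○○○○○
○○○○○○○○
gen 6: ○○○○○○○○
○○○○○○○○
○○○○●●○○
○○○○○●○○
○○○<●○○○
○○○○○○○○
○○○○○○○○
gen 7: ○○○○○○○○
○○○○○○○○
○○○○●●○○
○○○^○●○○
○○○●●○○○
○○○○○○○○
○○○○○○○○
gen 8: ○○○○○○○○
○○○○○○○○
○○○○●●○○
○○○●>●○○
○○○●●○○○
○○○○○○○○
○○○○○○○○
gen 9: ○○○○○○○○
○○○○○○○○
○○○○●●○○
○○○●●●○○
○○○●v○○○
○○○○○○○○
○○○○○○○○
gen 10: ○○○○○○○○
○○○○○○○○
○○○○●●○○
○○○●●●○○
○○○●○>○○
○○○○○○○○
○○○○○○○○
gen 11: ○○○○○○○○
○○○○○○○○
○○○○●●○○
○○○●●●○○
○○○●○●○○
○○○○○v○○
○○○○○○○○
gen 12: ○○○○○○○○
○○○○○○○○
○○○○●●○○
○○○●●●○○
○○○●○●○○
○○○○<●○○
○○○○○○○○
gen 13: ○○○○○○○○
○○○○○○○○
○○○○●●○○
○○○●●●○○
○○○●^●○○
○○○○●●○○
○○○○○○○○
gen 14: ○○○○○○○○
○○○○○○○○
○○○○●●○○
○○○●●●○○
○○○●●>○○
○○○○●●○○
○○○○○○○○
gen 15: ○○○○○○○○
○○○○○○○○
○○○○●●○○
○○○●●^○○
○○○●●○○○
○○○○●●○○
○○○○○○○○
gen 16: ○○○○○○○○
○○○○○○○○
○○○○●●○○
○○○●<○○○
○○○●●○○○
○○○○●●○○
○○○○○○○○
gen 17: ○○○○○○○○
○○○○○○○○
○○○○●●○○
○○○●○○○○
○○○●v○○○
○○○○●●○○
○○○○○○○○
gen 18: ○○○○○○○○
○○○○○○○○
○○○○●●○○
○○○●○○○○
○○○●○>○○
○○○○●●○○
○○○○○○○○
gen 19: ○○○○○○○○
○○○○○○○○
○○○○●●○○
○○○●○○○○
○○○●○●○○
○○○○●v○○
○○○○○○○○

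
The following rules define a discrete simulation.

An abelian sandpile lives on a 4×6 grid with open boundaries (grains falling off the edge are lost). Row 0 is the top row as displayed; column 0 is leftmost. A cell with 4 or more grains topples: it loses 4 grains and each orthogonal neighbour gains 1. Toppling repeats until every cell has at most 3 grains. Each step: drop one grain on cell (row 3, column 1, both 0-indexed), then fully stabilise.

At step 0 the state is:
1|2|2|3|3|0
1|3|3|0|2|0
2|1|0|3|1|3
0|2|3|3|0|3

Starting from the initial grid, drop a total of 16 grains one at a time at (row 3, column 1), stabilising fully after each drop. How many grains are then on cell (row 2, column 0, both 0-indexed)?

[0] 1|2|2|3|3|0
1|3|3|0|2|0
2|1|0|3|1|3
0|2|3|3|0|3
[1] 1|2|2|3|3|0
1|3|3|0|2|0
2|1|0|3|1|3
0|3|3|3|0|3
[2] 1|2|2|3|3|0
1|3|3|1|2|0
2|2|2|0|2|3
1|1|1|1|1|3
[3] 1|2|2|3|3|0
1|3|3|1|2|0
2|2|2|0|2|3
1|2|1|1|1|3
[4] 1|2|2|3|3|0
1|3|3|1|2|0
2|2|2|0|2|3
1|3|1|1|1|3
[5] 1|2|2|3|3|0
1|3|3|1|2|0
2|3|2|0|2|3
2|0|2|1|1|3
[6] 1|2|2|3|3|0
1|3|3|1|2|0
2|3|2|0|2|3
2|1|2|1|1|3
[7] 1|2|2|3|3|0
1|3|3|1|2|0
2|3|2|0|2|3
2|2|2|1|1|3
[8] 1|2|2|3|3|0
1|3|3|1|2|0
2|3|2|0|2|3
2|3|2|1|1|3
[9] 1|3|3|3|3|0
2|1|1|2|2|0
3|2|1|1|2|3
3|2|0|2|1|3
[10] 1|3|3|3|3|0
2|1|1|2|2|0
3|2|1|1|2|3
3|3|0|2|1|3
[11] 1|3|3|3|3|0
3|2|1|2|2|0
1|0|2|1|2|3
1|2|1|2|1|3
[12] 1|3|3|3|3|0
3|2|1|2|2|0
1|0|2|1|2|3
1|3|1|2|1|3
[13] 1|3|3|3|3|0
3|2|1|2|2|0
1|1|2|1|2|3
2|0|2|2|1|3
[14] 1|3|3|3|3|0
3|2|1|2|2|0
1|1|2|1|2|3
2|1|2|2|1|3
[15] 1|3|3|3|3|0
3|2|1|2|2|0
1|1|2|1|2|3
2|2|2|2|1|3
[16] 1|3|3|3|3|0
3|2|1|2|2|0
1|1|2|1|2|3
2|3|2|2|1|3

1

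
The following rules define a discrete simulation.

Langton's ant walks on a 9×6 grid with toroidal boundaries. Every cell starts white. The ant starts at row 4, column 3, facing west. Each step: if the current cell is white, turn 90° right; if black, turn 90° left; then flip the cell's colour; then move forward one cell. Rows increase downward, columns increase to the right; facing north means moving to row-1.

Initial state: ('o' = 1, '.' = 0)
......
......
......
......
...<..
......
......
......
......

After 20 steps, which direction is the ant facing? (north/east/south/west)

gen 0: ......
......
......
......
...<..
......
......
......
......
gen 1: ......
......
......
...^..
...o..
......
......
......
......
gen 2: ......
......
......
...o>.
...o..
......
......
......
......
gen 3: ......
......
......
...oo.
...ov.
......
......
......
......
gen 4: ......
......
......
...oo.
...<o.
......
......
......
......
gen 5: ......
......
......
...oo.
....o.
...v..
......
......
......
gen 6: ......
......
......
...oo.
....o.
..<o..
......
......
......
gen 7: ......
......
......
...oo.
..^.o.
..oo..
......
......
......
gen 8: ......
......
......
...oo.
..o>o.
..oo..
......
......
......
gen 9: ......
......
......
...oo.
..ooo.
..ov..
......
......
......
gen 10: ......
......
......
...oo.
..ooo.
..o.>.
......
......
......
gen 11: ......
......
......
...oo.
..ooo.
..o.o.
....v.
......
......
gen 12: ......
......
......
...oo.
..ooo.
..o.o.
...<o.
......
......
gen 13: ......
......
......
...oo.
..ooo.
..o^o.
...oo.
......
......
gen 14: ......
......
......
...oo.
..ooo.
..oo>.
...oo.
......
......
gen 15: ......
......
......
...oo.
..oo^.
..oo..
...oo.
......
......
gen 16: ......
......
......
...oo.
..o<..
..oo..
...oo.
......
......
gen 17: ......
......
......
...oo.
..o...
..ov..
...oo.
......
......
gen 18: ......
......
......
...oo.
..o...
..o.>.
...oo.
......
......
gen 19: ......
......
......
...oo.
..o...
..o.o.
...ov.
......
......
gen 20: ......
......
......
...oo.
..o...
..o.o.
...o.>
......
......

east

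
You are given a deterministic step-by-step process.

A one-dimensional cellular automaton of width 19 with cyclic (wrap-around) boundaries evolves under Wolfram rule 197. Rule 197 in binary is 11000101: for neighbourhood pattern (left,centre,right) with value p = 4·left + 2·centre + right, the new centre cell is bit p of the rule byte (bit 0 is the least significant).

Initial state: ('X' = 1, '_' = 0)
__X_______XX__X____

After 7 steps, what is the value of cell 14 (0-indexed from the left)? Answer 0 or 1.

1

step 0: __X_______XX__X____
step 1: X_X_XXXXX__X__X_XXX
step 2: X_X__XXXX__X__X__XX
step 3: X_X___XXX__X__X___X
step 4: X_X_X__XX__X__X_X__
step 5: X_X_X___X__X__X_X__
step 6: X_X_X_X_X__X__X_X__
step 7: X_X_X_X_X__X__X_X__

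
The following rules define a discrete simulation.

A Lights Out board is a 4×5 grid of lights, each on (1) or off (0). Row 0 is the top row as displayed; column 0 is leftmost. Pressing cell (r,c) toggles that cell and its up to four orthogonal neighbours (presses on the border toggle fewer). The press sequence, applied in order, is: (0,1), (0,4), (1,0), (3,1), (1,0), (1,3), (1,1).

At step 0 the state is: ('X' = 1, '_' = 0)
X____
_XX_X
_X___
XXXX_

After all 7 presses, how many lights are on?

10

[0] X____
_XX_X
_X___
XXXX_
[1] _XX__
__X_X
_X___
XXXX_
[2] _XXXX
__X__
_X___
XXXX_
[3] XXXXX
XXX__
XX___
XXXX_
[4] XXXXX
XXX__
X____
___X_
[5] _XXXX
__X__
_____
___X_
[6] _XX_X
___XX
___X_
___X_
[7] __X_X
XXXXX
_X_X_
___X_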